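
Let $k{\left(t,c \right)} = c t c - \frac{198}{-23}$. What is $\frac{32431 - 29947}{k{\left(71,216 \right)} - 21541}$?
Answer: $\frac{57132}{75694003} \approx 0.00075478$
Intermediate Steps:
$k{\left(t,c \right)} = \frac{198}{23} + t c^{2}$ ($k{\left(t,c \right)} = t c^{2} - - \frac{198}{23} = t c^{2} + \frac{198}{23} = \frac{198}{23} + t c^{2}$)
$\frac{32431 - 29947}{k{\left(71,216 \right)} - 21541} = \frac{32431 - 29947}{\left(\frac{198}{23} + 71 \cdot 216^{2}\right) - 21541} = \frac{2484}{\left(\frac{198}{23} + 71 \cdot 46656\right) - 21541} = \frac{2484}{\left(\frac{198}{23} + 3312576\right) - 21541} = \frac{2484}{\frac{76189446}{23} - 21541} = \frac{2484}{\frac{75694003}{23}} = 2484 \cdot \frac{23}{75694003} = \frac{57132}{75694003}$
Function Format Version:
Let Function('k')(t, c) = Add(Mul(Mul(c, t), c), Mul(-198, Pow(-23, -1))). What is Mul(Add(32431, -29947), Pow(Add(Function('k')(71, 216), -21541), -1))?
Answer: Rational(57132, 75694003) ≈ 0.00075478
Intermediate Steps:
Function('k')(t, c) = Add(Rational(198, 23), Mul(t, Pow(c, 2))) (Function('k')(t, c) = Add(Mul(t, Pow(c, 2)), Mul(-198, Rational(-1, 23))) = Add(Mul(t, Pow(c, 2)), Rational(198, 23)) = Add(Rational(198, 23), Mul(t, Pow(c, 2))))
Mul(Add(32431, -29947), Pow(Add(Function('k')(71, 216), -21541), -1)) = Mul(Add(32431, -29947), Pow(Add(Add(Rational(198, 23), Mul(71, Pow(216, 2))), -21541), -1)) = Mul(2484, Pow(Add(Add(Rational(198, 23), Mul(71, 46656)), -21541), -1)) = Mul(2484, Pow(Add(Add(Rational(198, 23), 3312576), -21541), -1)) = Mul(2484, Pow(Add(Rational(76189446, 23), -21541), -1)) = Mul(2484, Pow(Rational(75694003, 23), -1)) = Mul(2484, Rational(23, 75694003)) = Rational(57132, 75694003)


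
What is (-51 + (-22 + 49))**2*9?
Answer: 5184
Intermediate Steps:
(-51 + (-22 + 49))**2*9 = (-51 + 27)**2*9 = (-24)**2*9 = 576*9 = 5184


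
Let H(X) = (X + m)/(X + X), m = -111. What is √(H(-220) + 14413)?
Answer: √697625610/220 ≈ 120.06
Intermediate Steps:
H(X) = (-111 + X)/(2*X) (H(X) = (X - 111)/(X + X) = (-111 + X)/((2*X)) = (-111 + X)*(1/(2*X)) = (-111 + X)/(2*X))
√(H(-220) + 14413) = √((½)*(-111 - 220)/(-220) + 14413) = √((½)*(-1/220)*(-331) + 14413) = √(331/440 + 14413) = √(6342051/440) = √697625610/220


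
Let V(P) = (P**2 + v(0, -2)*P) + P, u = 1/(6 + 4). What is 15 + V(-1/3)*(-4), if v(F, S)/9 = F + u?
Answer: 769/45 ≈ 17.089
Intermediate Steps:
u = 1/10 ≈ 0.10000
v(F, S) = 9/10 + 9*F (v(F, S) = 9*(F + 1/10) = 9*(1/10 + F) = 9/10 + 9*F)
V(P) = P**2 + 19*P/10 (V(P) = (P**2 + (9/10 + 9*0)*P) + P = (P**2 + (9/10 + 0)*P) + P = (P**2 + 9*P/10) + P = P**2 + 19*P/10)
15 + V(-1/3)*(-4) = 15 + ((-1/3)*(19 + 10*(-1/3))/10)*(-4) = 15 + ((-1*1/3)*(19 + 10*(-1*1/3))/10)*(-4) = 15 + ((1/10)*(-1/3)*(19 + 10*(-1/3)))*(-4) = 15 + ((1/10)*(-1/3)*(19 - 10/3))*(-4) = 15 + ((1/10)*(-1/3)*(47/3))*(-4) = 15 - 47/90*(-4) = 15 + 94/45 = 769/45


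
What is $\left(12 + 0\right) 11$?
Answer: $132$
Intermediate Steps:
$\left(12 + 0\right) 11 = 12 \cdot 11 = 132$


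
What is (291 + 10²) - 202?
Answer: 189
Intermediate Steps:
(291 + 10²) - 202 = (291 + 100) - 202 = 391 - 202 = 189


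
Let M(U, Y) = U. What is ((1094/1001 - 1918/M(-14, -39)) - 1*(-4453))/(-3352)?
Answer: -1148921/838838 ≈ -1.3697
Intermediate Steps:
((1094/1001 - 1918/M(-14, -39)) - 1*(-4453))/(-3352) = ((1094/1001 - 1918/(-14)) - 1*(-4453))/(-3352) = ((1094*(1/1001) - 1918*(-1/14)) + 4453)*(-1/3352) = ((1094/1001 + 137) + 4453)*(-1/3352) = (138231/1001 + 4453)*(-1/3352) = (4595684/1001)*(-1/3352) = -1148921/838838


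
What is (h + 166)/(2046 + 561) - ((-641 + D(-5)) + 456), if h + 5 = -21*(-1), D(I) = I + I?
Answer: 508547/2607 ≈ 195.07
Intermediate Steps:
D(I) = 2*I
h = 16 (h = -5 - 21*(-1) = -5 + 21 = 16)
(h + 166)/(2046 + 561) - ((-641 + D(-5)) + 456) = (16 + 166)/(2046 + 561) - ((-641 + 2*(-5)) + 456) = 182/2607 - ((-641 - 10) + 456) = 182*(1/2607) - (-651 + 456) = 182/2607 - 1*(-195) = 182/2607 + 195 = 508547/2607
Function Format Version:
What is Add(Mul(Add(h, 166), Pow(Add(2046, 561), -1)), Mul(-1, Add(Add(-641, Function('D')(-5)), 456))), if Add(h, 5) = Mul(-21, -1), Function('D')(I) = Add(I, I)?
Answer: Rational(508547, 2607) ≈ 195.07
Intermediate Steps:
Function('D')(I) = Mul(2, I)
h = 16 (h = Add(-5, Mul(-21, -1)) = Add(-5, 21) = 16)
Add(Mul(Add(h, 166), Pow(Add(2046, 561), -1)), Mul(-1, Add(Add(-641, Function('D')(-5)), 456))) = Add(Mul(Add(16, 166), Pow(Add(2046, 561), -1)), Mul(-1, Add(Add(-641, Mul(2, -5)), 456))) = Add(Mul(182, Pow(2607, -1)), Mul(-1, Add(Add(-641, -10), 456))) = Add(Mul(182, Rational(1, 2607)), Mul(-1, Add(-651, 456))) = Add(Rational(182, 2607), Mul(-1, -195)) = Add(Rational(182, 2607), 195) = Rational(508547, 2607)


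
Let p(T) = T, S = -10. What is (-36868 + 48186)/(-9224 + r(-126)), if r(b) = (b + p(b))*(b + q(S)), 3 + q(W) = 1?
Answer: 5659/11516 ≈ 0.49140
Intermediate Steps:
q(W) = -2 (q(W) = -3 + 1 = -2)
r(b) = 2*b*(-2 + b) (r(b) = (b + b)*(b - 2) = (2*b)*(-2 + b) = 2*b*(-2 + b))
(-36868 + 48186)/(-9224 + r(-126)) = (-36868 + 48186)/(-9224 + 2*(-126)*(-2 - 126)) = 11318/(-9224 + 2*(-126)*(-128)) = 11318/(-9224 + 32256) = 11318/23032 = 11318*(1/23032) = 5659/11516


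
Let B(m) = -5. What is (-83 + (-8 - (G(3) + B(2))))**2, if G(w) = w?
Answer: 7921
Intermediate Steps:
(-83 + (-8 - (G(3) + B(2))))**2 = (-83 + (-8 - (3 - 5)))**2 = (-83 + (-8 - 1*(-2)))**2 = (-83 + (-8 + 2))**2 = (-83 - 6)**2 = (-89)**2 = 7921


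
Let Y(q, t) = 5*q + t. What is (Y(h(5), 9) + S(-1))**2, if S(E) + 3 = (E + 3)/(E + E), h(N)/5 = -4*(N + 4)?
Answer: 801025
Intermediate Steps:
h(N) = -80 - 20*N (h(N) = 5*(-4*(N + 4)) = 5*(-4*(4 + N)) = 5*(-16 - 4*N) = -80 - 20*N)
Y(q, t) = t + 5*q
S(E) = -3 + (3 + E)/(2*E) (S(E) = -3 + (E + 3)/(E + E) = -3 + (3 + E)/((2*E)) = -3 + (3 + E)*(1/(2*E)) = -3 + (3 + E)/(2*E))
(Y(h(5), 9) + S(-1))**2 = ((9 + 5*(-80 - 20*5)) + (1/2)*(3 - 5*(-1))/(-1))**2 = ((9 + 5*(-80 - 100)) + (1/2)*(-1)*(3 + 5))**2 = ((9 + 5*(-180)) + (1/2)*(-1)*8)**2 = ((9 - 900) - 4)**2 = (-891 - 4)**2 = (-895)**2 = 801025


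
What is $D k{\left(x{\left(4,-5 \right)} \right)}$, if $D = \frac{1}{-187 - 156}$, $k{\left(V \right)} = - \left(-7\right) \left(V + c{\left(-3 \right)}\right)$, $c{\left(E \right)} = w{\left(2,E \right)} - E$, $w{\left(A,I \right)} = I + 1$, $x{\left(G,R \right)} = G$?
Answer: $- \frac{5}{49} \approx -0.10204$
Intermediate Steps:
$w{\left(A,I \right)} = 1 + I$
$c{\left(E \right)} = 1$ ($c{\left(E \right)} = \left(1 + E\right) - E = 1$)
$k{\left(V \right)} = 7 + 7 V$ ($k{\left(V \right)} = - \left(-7\right) \left(V + 1\right) = - \left(-7\right) \left(1 + V\right) = - (-7 - 7 V) = 7 + 7 V$)
$D = - \frac{1}{343}$ ($D = \frac{1}{-343} = - \frac{1}{343} \approx -0.0029155$)
$D k{\left(x{\left(4,-5 \right)} \right)} = - \frac{7 + 7 \cdot 4}{343} = - \frac{7 + 28}{343} = \left(- \frac{1}{343}\right) 35 = - \frac{5}{49}$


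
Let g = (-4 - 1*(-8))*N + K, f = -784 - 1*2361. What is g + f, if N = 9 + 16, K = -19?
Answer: -3064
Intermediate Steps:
N = 25
f = -3145 (f = -784 - 2361 = -3145)
g = 81 (g = (-4 - 1*(-8))*25 - 19 = (-4 + 8)*25 - 19 = 4*25 - 19 = 100 - 19 = 81)
g + f = 81 - 3145 = -3064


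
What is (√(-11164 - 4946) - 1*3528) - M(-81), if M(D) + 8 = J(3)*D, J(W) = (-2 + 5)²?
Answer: -2791 + 3*I*√1790 ≈ -2791.0 + 126.93*I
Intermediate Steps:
J(W) = 9 (J(W) = 3² = 9)
M(D) = -8 + 9*D
(√(-11164 - 4946) - 1*3528) - M(-81) = (√(-11164 - 4946) - 1*3528) - (-8 + 9*(-81)) = (√(-16110) - 3528) - (-8 - 729) = (3*I*√1790 - 3528) - 1*(-737) = (-3528 + 3*I*√1790) + 737 = -2791 + 3*I*√1790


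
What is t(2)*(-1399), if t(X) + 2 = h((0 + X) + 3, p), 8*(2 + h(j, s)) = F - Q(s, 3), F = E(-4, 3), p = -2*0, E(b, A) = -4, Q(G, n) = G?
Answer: 12591/2 ≈ 6295.5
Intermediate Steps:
p = 0
F = -4
h(j, s) = -5/2 - s/8 (h(j, s) = -2 + (-4 - s)/8 = -2 + (-½ - s/8) = -5/2 - s/8)
t(X) = -9/2 (t(X) = -2 + (-5/2 - ⅛*0) = -2 + (-5/2 + 0) = -2 - 5/2 = -9/2)
t(2)*(-1399) = -9/2*(-1399) = 12591/2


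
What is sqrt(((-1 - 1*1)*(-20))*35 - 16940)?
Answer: 2*I*sqrt(3885) ≈ 124.66*I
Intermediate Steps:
sqrt(((-1 - 1*1)*(-20))*35 - 16940) = sqrt(((-1 - 1)*(-20))*35 - 16940) = sqrt(-2*(-20)*35 - 16940) = sqrt(40*35 - 16940) = sqrt(1400 - 16940) = sqrt(-15540) = 2*I*sqrt(3885)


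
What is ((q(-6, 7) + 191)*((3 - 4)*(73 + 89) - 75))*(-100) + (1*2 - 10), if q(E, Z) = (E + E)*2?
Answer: 3957892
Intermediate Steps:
q(E, Z) = 4*E (q(E, Z) = (2*E)*2 = 4*E)
((q(-6, 7) + 191)*((3 - 4)*(73 + 89) - 75))*(-100) + (1*2 - 10) = ((4*(-6) + 191)*((3 - 4)*(73 + 89) - 75))*(-100) + (1*2 - 10) = ((-24 + 191)*(-1*162 - 75))*(-100) + (2 - 10) = (167*(-162 - 75))*(-100) - 8 = (167*(-237))*(-100) - 8 = -39579*(-100) - 8 = 3957900 - 8 = 3957892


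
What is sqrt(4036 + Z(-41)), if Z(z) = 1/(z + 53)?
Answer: sqrt(145299)/6 ≈ 63.530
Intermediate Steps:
Z(z) = 1/(53 + z)
sqrt(4036 + Z(-41)) = sqrt(4036 + 1/(53 - 41)) = sqrt(4036 + 1/12) = sqrt(48433/12) = sqrt(145299)/6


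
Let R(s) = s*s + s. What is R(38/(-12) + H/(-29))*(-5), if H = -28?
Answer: -400235/30276 ≈ -13.220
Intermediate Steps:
R(s) = s + s**2 (R(s) = s**2 + s = s + s**2)
R(38/(-12) + H/(-29))*(-5) = ((38/(-12) - 28/(-29))*(1 + (38/(-12) - 28/(-29))))*(-5) = ((38*(-1/12) - 28*(-1/29))*(1 + (38*(-1/12) - 28*(-1/29))))*(-5) = ((-19/6 + 28/29)*(1 + (-19/6 + 28/29)))*(-5) = -383*(1 - 383/174)/174*(-5) = -383/174*(-209/174)*(-5) = (80047/30276)*(-5) = -400235/30276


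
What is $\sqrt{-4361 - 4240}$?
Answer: $i \sqrt{8601} \approx 92.742 i$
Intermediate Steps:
$\sqrt{-4361 - 4240} = \sqrt{-8601} = i \sqrt{8601}$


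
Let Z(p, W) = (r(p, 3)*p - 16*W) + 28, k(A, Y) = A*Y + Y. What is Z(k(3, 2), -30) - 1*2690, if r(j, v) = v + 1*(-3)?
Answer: -2182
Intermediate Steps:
r(j, v) = -3 + v (r(j, v) = v - 3 = -3 + v)
k(A, Y) = Y + A*Y
Z(p, W) = 28 - 16*W (Z(p, W) = ((-3 + 3)*p - 16*W) + 28 = (0*p - 16*W) + 28 = (0 - 16*W) + 28 = -16*W + 28 = 28 - 16*W)
Z(k(3, 2), -30) - 1*2690 = (28 - 16*(-30)) - 1*2690 = (28 + 480) - 2690 = 508 - 2690 = -2182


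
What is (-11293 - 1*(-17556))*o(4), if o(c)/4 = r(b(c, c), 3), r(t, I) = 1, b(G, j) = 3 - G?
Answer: 25052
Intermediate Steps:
o(c) = 4 (o(c) = 4*1 = 4)
(-11293 - 1*(-17556))*o(4) = (-11293 - 1*(-17556))*4 = (-11293 + 17556)*4 = 6263*4 = 25052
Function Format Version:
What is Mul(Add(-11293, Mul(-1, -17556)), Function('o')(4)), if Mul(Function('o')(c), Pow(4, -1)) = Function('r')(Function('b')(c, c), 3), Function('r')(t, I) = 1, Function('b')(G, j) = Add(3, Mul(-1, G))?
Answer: 25052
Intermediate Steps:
Function('o')(c) = 4 (Function('o')(c) = Mul(4, 1) = 4)
Mul(Add(-11293, Mul(-1, -17556)), Function('o')(4)) = Mul(Add(-11293, Mul(-1, -17556)), 4) = Mul(Add(-11293, 17556), 4) = Mul(6263, 4) = 25052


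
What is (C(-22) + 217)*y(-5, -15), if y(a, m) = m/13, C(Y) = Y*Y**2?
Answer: 156465/13 ≈ 12036.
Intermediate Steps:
C(Y) = Y**3
y(a, m) = m/13 (y(a, m) = m*(1/13) = m/13)
(C(-22) + 217)*y(-5, -15) = ((-22)**3 + 217)*((1/13)*(-15)) = (-10648 + 217)*(-15/13) = -10431*(-15/13) = 156465/13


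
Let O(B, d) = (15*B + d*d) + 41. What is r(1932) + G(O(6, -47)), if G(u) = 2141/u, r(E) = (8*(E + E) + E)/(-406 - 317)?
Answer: -25102339/563940 ≈ -44.512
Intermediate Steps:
O(B, d) = 41 + d² + 15*B (O(B, d) = (15*B + d²) + 41 = (d² + 15*B) + 41 = 41 + d² + 15*B)
r(E) = -17*E/723 (r(E) = (8*(2*E) + E)/(-723) = (16*E + E)*(-1/723) = (17*E)*(-1/723) = -17*E/723)
r(1932) + G(O(6, -47)) = -17/723*1932 + 2141/(41 + (-47)² + 15*6) = -10948/241 + 2141/(41 + 2209 + 90) = -10948/241 + 2141/2340 = -25102339/563940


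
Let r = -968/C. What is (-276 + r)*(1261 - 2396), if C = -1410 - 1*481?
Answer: 591275980/1891 ≈ 3.1268e+5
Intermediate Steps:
C = -1891 (C = -1410 - 481 = -1891)
r = 968/1891 (r = -968/(-1891) = -968*(-1/1891) = 968/1891 ≈ 0.51190)
(-276 + r)*(1261 - 2396) = (-276 + 968/1891)*(1261 - 2396) = -520948/1891*(-1135) = 591275980/1891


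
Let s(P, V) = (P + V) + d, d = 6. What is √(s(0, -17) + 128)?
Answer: 3*√13 ≈ 10.817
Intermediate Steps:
s(P, V) = 6 + P + V (s(P, V) = (P + V) + 6 = 6 + P + V)
√(s(0, -17) + 128) = √((6 + 0 - 17) + 128) = √(-11 + 128) = √117 = 3*√13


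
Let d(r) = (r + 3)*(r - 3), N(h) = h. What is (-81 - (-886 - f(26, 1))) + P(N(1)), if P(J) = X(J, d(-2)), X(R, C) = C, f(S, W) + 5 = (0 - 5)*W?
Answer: 790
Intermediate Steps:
d(r) = (-3 + r)*(3 + r) (d(r) = (3 + r)*(-3 + r) = (-3 + r)*(3 + r))
f(S, W) = -5 - 5*W (f(S, W) = -5 + (0 - 5)*W = -5 - 5*W)
P(J) = -5 (P(J) = -9 + (-2)² = -9 + 4 = -5)
(-81 - (-886 - f(26, 1))) + P(N(1)) = (-81 - (-886 - (-5 - 5*1))) - 5 = (-81 - (-886 - (-5 - 5))) - 5 = (-81 - (-886 - 1*(-10))) - 5 = (-81 - (-886 + 10)) - 5 = (-81 - 1*(-876)) - 5 = (-81 + 876) - 5 = 795 - 5 = 790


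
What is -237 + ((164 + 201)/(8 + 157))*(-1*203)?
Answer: -22640/33 ≈ -686.06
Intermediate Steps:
-237 + ((164 + 201)/(8 + 157))*(-1*203) = -237 + (365/165)*(-203) = -237 + (365*(1/165))*(-203) = -237 + (73/33)*(-203) = -237 - 14819/33 = -22640/33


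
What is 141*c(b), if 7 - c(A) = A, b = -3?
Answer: 1410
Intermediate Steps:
c(A) = 7 - A
141*c(b) = 141*(7 - 1*(-3)) = 141*(7 + 3) = 141*10 = 1410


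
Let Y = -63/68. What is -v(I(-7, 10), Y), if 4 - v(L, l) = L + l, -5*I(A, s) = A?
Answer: -1199/340 ≈ -3.5265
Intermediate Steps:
I(A, s) = -A/5
Y = -63/68 (Y = -63*1/68 = -63/68 ≈ -0.92647)
v(L, l) = 4 - L - l (v(L, l) = 4 - (L + l) = 4 + (-L - l) = 4 - L - l)
-v(I(-7, 10), Y) = -(4 - (-1)*(-7)/5 - 1*(-63/68)) = -(4 - 1*7/5 + 63/68) = -(4 - 7/5 + 63/68) = -1*1199/340 = -1199/340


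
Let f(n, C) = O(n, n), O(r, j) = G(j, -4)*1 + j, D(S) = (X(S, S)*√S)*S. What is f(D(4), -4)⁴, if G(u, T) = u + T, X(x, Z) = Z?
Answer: 12960000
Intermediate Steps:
G(u, T) = T + u
D(S) = S^(5/2) (D(S) = (S*√S)*S = S^(3/2)*S = S^(5/2))
O(r, j) = -4 + 2*j (O(r, j) = (-4 + j)*1 + j = (-4 + j) + j = -4 + 2*j)
f(n, C) = -4 + 2*n
f(D(4), -4)⁴ = (-4 + 2*4^(5/2))⁴ = (-4 + 2*32)⁴ = (-4 + 64)⁴ = 60⁴ = 12960000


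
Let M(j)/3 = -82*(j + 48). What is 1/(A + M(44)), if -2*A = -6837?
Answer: -2/38427 ≈ -5.2047e-5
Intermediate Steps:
A = 6837/2 (A = -1/2*(-6837) = 6837/2 ≈ 3418.5)
M(j) = -11808 - 246*j (M(j) = 3*(-82*(j + 48)) = 3*(-82*(48 + j)) = 3*(-3936 - 82*j) = -11808 - 246*j)
1/(A + M(44)) = 1/(6837/2 + (-11808 - 246*44)) = 1/(6837/2 + (-11808 - 10824)) = 1/(6837/2 - 22632) = 1/(-38427/2) = -2/38427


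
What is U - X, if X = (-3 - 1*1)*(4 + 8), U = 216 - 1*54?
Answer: 210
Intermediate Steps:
U = 162 (U = 216 - 54 = 162)
X = -48 (X = (-3 - 1)*12 = -4*12 = -48)
U - X = 162 - 1*(-48) = 162 + 48 = 210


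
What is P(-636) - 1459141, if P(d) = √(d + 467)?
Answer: -1459141 + 13*I ≈ -1.4591e+6 + 13.0*I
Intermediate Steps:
P(d) = √(467 + d)
P(-636) - 1459141 = √(467 - 636) - 1459141 = √(-169) - 1459141 = 13*I - 1459141 = -1459141 + 13*I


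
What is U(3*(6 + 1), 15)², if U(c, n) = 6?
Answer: 36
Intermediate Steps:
U(3*(6 + 1), 15)² = 6² = 36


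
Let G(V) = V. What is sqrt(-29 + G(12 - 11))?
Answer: 2*I*sqrt(7) ≈ 5.2915*I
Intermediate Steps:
sqrt(-29 + G(12 - 11)) = sqrt(-29 + (12 - 11)) = sqrt(-29 + 1) = sqrt(-28) = 2*I*sqrt(7)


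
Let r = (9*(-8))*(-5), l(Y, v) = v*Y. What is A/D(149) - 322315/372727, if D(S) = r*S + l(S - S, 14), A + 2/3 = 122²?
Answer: -3522466925/5997922884 ≈ -0.58728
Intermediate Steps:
l(Y, v) = Y*v
r = 360 (r = -72*(-5) = 360)
A = 44650/3 (A = -⅔ + 122² = -⅔ + 14884 = 44650/3 ≈ 14883.)
D(S) = 360*S (D(S) = 360*S + (S - S)*14 = 360*S + 0*14 = 360*S + 0 = 360*S)
A/D(149) - 322315/372727 = 44650/(3*((360*149))) - 322315/372727 = (44650/3)/53640 - 322315*1/372727 = (44650/3)*(1/53640) - 322315/372727 = 4465/16092 - 322315/372727 = -3522466925/5997922884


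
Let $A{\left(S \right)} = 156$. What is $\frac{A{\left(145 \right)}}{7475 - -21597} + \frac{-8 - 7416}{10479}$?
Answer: $- \frac{53548951}{76161372} \approx -0.7031$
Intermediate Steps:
$\frac{A{\left(145 \right)}}{7475 - -21597} + \frac{-8 - 7416}{10479} = \frac{156}{7475 - -21597} + \frac{-8 - 7416}{10479} = \frac{156}{7475 + 21597} + \left(-8 - 7416\right) \frac{1}{10479} = \frac{156}{29072} - \frac{7424}{10479} = 156 \cdot \frac{1}{29072} - \frac{7424}{10479} = \frac{39}{7268} - \frac{7424}{10479} = - \frac{53548951}{76161372}$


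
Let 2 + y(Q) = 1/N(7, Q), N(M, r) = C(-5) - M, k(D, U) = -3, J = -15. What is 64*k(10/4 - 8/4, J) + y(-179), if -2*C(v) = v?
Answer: -1748/9 ≈ -194.22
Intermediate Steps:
C(v) = -v/2
N(M, r) = 5/2 - M (N(M, r) = -½*(-5) - M = 5/2 - M)
y(Q) = -20/9 (y(Q) = -2 + 1/(5/2 - 1*7) = -2 + 1/(5/2 - 7) = -2 + 1/(-9/2) = -2 - 2/9 = -20/9)
64*k(10/4 - 8/4, J) + y(-179) = 64*(-3) - 20/9 = -192 - 20/9 = -1748/9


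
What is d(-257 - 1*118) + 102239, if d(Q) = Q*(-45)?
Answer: 119114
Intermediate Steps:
d(Q) = -45*Q
d(-257 - 1*118) + 102239 = -45*(-257 - 1*118) + 102239 = -45*(-257 - 118) + 102239 = -45*(-375) + 102239 = 16875 + 102239 = 119114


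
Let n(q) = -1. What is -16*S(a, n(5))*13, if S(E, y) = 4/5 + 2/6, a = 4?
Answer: -3536/15 ≈ -235.73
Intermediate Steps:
S(E, y) = 17/15 (S(E, y) = 4*(⅕) + 2*(⅙) = ⅘ + ⅓ = 17/15)
-16*S(a, n(5))*13 = -16*17/15*13 = -272/15*13 = -3536/15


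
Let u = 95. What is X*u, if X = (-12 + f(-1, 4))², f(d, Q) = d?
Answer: 16055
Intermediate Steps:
X = 169 (X = (-12 - 1)² = (-13)² = 169)
X*u = 169*95 = 16055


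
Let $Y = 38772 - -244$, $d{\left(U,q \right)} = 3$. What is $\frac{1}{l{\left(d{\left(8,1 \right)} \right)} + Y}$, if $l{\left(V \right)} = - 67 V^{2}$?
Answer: $\frac{1}{38413} \approx 2.6033 \cdot 10^{-5}$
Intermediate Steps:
$Y = 39016$ ($Y = 38772 + 244 = 39016$)
$\frac{1}{l{\left(d{\left(8,1 \right)} \right)} + Y} = \frac{1}{- 67 \cdot 3^{2} + 39016} = \frac{1}{\left(-67\right) 9 + 39016} = \frac{1}{-603 + 39016} = \frac{1}{38413}$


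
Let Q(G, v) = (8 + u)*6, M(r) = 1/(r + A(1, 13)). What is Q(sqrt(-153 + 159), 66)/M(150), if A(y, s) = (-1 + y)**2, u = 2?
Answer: 9000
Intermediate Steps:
M(r) = 1/r (M(r) = 1/(r + (-1 + 1)**2) = 1/(r + 0**2) = 1/(r + 0) = 1/r)
Q(G, v) = 60 (Q(G, v) = (8 + 2)*6 = 10*6 = 60)
Q(sqrt(-153 + 159), 66)/M(150) = 60/(1/150) = 60*150 = 9000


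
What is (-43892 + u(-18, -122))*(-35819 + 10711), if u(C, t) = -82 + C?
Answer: 1104551136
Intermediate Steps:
(-43892 + u(-18, -122))*(-35819 + 10711) = (-43892 + (-82 - 18))*(-35819 + 10711) = (-43892 - 100)*(-25108) = -43992*(-25108) = 1104551136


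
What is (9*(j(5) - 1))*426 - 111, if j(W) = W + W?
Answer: 34395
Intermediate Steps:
j(W) = 2*W
(9*(j(5) - 1))*426 - 111 = (9*(2*5 - 1))*426 - 111 = (9*(10 - 1))*426 - 111 = (9*9)*426 - 111 = 81*426 - 111 = 34506 - 111 = 34395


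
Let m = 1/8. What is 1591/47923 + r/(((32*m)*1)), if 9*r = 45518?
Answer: 1090708195/862614 ≈ 1264.4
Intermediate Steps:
r = 45518/9 (r = (⅑)*45518 = 45518/9 ≈ 5057.6)
m = ⅛ ≈ 0.12500
1591/47923 + r/(((32*m)*1)) = 1591/47923 + 45518/(9*(((32*(⅛))*1))) = 1591*(1/47923) + 45518/(9*((4*1))) = 1591/47923 + (45518/9)/4 = 1591/47923 + (45518/9)*(¼) = 1591/47923 + 22759/18 = 1090708195/862614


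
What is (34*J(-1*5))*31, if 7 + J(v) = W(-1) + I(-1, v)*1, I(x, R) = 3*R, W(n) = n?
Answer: -24242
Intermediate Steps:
J(v) = -8 + 3*v (J(v) = -7 + (-1 + (3*v)*1) = -7 + (-1 + 3*v) = -8 + 3*v)
(34*J(-1*5))*31 = (34*(-8 + 3*(-1*5)))*31 = (34*(-8 + 3*(-5)))*31 = (34*(-8 - 15))*31 = (34*(-23))*31 = -782*31 = -24242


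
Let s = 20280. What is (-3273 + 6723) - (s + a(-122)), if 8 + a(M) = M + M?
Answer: -16578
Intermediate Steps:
a(M) = -8 + 2*M (a(M) = -8 + (M + M) = -8 + 2*M)
(-3273 + 6723) - (s + a(-122)) = (-3273 + 6723) - (20280 + (-8 + 2*(-122))) = 3450 - (20280 + (-8 - 244)) = 3450 - (20280 - 252) = 3450 - 1*20028 = 3450 - 20028 = -16578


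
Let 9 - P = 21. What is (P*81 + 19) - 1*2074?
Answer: -3027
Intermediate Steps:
P = -12 (P = 9 - 1*21 = 9 - 21 = -12)
(P*81 + 19) - 1*2074 = (-12*81 + 19) - 1*2074 = (-972 + 19) - 2074 = -953 - 2074 = -3027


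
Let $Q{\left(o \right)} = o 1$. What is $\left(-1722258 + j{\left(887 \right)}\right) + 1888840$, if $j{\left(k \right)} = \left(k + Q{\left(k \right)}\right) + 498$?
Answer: $168854$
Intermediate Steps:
$Q{\left(o \right)} = o$
$j{\left(k \right)} = 498 + 2 k$ ($j{\left(k \right)} = \left(k + k\right) + 498 = 2 k + 498 = 498 + 2 k$)
$\left(-1722258 + j{\left(887 \right)}\right) + 1888840 = \left(-1722258 + \left(498 + 2 \cdot 887\right)\right) + 1888840 = \left(-1722258 + \left(498 + 1774\right)\right) + 1888840 = \left(-1722258 + 2272\right) + 1888840 = -1719986 + 1888840 = 168854$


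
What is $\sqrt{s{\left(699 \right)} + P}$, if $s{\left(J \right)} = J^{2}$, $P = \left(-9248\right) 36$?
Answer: $21 \sqrt{353} \approx 394.55$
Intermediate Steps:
$P = -332928$
$\sqrt{s{\left(699 \right)} + P} = \sqrt{699^{2} - 332928} = \sqrt{488601 - 332928} = \sqrt{155673} = 21 \sqrt{353}$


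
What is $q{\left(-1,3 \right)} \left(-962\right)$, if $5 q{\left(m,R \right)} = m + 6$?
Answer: $-962$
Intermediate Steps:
$q{\left(m,R \right)} = \frac{6}{5} + \frac{m}{5}$ ($q{\left(m,R \right)} = \frac{m + 6}{5} = \frac{6 + m}{5} = \frac{6}{5} + \frac{m}{5}$)
$q{\left(-1,3 \right)} \left(-962\right) = \left(\frac{6}{5} + \frac{1}{5} \left(-1\right)\right) \left(-962\right) = \left(\frac{6}{5} - \frac{1}{5}\right) \left(-962\right) = 1 \left(-962\right) = -962$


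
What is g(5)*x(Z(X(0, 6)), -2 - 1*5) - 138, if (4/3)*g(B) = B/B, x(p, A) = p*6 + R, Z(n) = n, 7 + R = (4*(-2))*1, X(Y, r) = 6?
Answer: -489/4 ≈ -122.25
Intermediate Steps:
R = -15 (R = -7 + (4*(-2))*1 = -7 - 8*1 = -7 - 8 = -15)
x(p, A) = -15 + 6*p (x(p, A) = p*6 - 15 = 6*p - 15 = -15 + 6*p)
g(B) = 3/4 (g(B) = 3*(B/B)/4 = (3/4)*1 = 3/4)
g(5)*x(Z(X(0, 6)), -2 - 1*5) - 138 = 3*(-15 + 6*6)/4 - 138 = 3*(-15 + 36)/4 - 138 = (3/4)*21 - 138 = 63/4 - 138 = -489/4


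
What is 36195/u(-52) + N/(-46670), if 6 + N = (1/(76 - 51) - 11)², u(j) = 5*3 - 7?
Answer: 527881167821/116675000 ≈ 4524.4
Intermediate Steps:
u(j) = 8 (u(j) = 15 - 7 = 8)
N = 71326/625 (N = -6 + (1/(76 - 51) - 11)² = -6 + (1/25 - 11)² = -6 + (-274/25)² = -6 + 75076/625 = 71326/625 ≈ 114.12)
36195/u(-52) + N/(-46670) = 36195/8 + (71326/625)/(-46670) = 36195*(⅛) + (71326/625)*(-1/46670) = 36195/8 - 35663/14584375 = 527881167821/116675000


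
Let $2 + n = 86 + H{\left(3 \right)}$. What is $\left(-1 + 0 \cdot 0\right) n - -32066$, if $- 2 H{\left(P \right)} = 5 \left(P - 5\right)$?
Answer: $31977$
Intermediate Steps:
$H{\left(P \right)} = \frac{25}{2} - \frac{5 P}{2}$ ($H{\left(P \right)} = - \frac{5 \left(P - 5\right)}{2} = - \frac{5 \left(-5 + P\right)}{2} = - \frac{-25 + 5 P}{2} = \frac{25}{2} - \frac{5 P}{2}$)
$n = 89$ ($n = -2 + \left(86 + \left(\frac{25}{2} - \frac{15}{2}\right)\right) = -2 + \left(86 + 5\right) = -2 + 91 = 89$)
$\left(-1 + 0 \cdot 0\right) n - -32066 = \left(-1 + 0 \cdot 0\right) 89 - -32066 = \left(-1 + 0\right) 89 + 32066 = \left(-1\right) 89 + 32066 = -89 + 32066 = 31977$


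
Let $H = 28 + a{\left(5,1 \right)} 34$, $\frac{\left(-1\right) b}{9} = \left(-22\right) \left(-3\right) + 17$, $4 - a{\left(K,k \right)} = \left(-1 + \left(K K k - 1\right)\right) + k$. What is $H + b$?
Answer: $-1399$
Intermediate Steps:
$a{\left(K,k \right)} = 6 - k - k K^{2}$ ($a{\left(K,k \right)} = 4 - \left(\left(-1 + \left(K K k - 1\right)\right) + k\right) = 4 - \left(\left(-1 + \left(K^{2} k - 1\right)\right) + k\right) = 4 - \left(\left(-1 + \left(k K^{2} - 1\right)\right) + k\right) = 4 - \left(\left(-1 + \left(-1 + k K^{2}\right)\right) + k\right) = 4 - \left(\left(-2 + k K^{2}\right) + k\right) = 4 - \left(-2 + k + k K^{2}\right) = 6 - k - k K^{2}$)
$b = -747$ ($b = - 9 \left(\left(-22\right) \left(-3\right) + 17\right) = - 9 \left(66 + 17\right) = \left(-9\right) 83 = -747$)
$H = -652$ ($H = 28 + \left(6 - 1 - 1 \cdot 5^{2}\right) 34 = 28 + \left(6 - 1 - 1 \cdot 25\right) 34 = 28 + \left(6 - 1 - 25\right) 34 = 28 - 680 = -652$)
$H + b = -652 - 747 = -1399$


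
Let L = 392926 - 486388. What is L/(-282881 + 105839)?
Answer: 15577/29507 ≈ 0.52791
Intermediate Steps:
L = -93462
L/(-282881 + 105839) = -93462/(-282881 + 105839) = -93462/(-177042) = -93462*(-1/177042) = 15577/29507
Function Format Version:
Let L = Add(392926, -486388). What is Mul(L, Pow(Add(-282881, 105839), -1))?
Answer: Rational(15577, 29507) ≈ 0.52791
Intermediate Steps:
L = -93462
Mul(L, Pow(Add(-282881, 105839), -1)) = Mul(-93462, Pow(Add(-282881, 105839), -1)) = Mul(-93462, Pow(-177042, -1)) = Mul(-93462, Rational(-1, 177042)) = Rational(15577, 29507)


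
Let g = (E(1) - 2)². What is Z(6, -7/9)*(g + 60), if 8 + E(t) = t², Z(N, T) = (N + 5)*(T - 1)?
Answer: -8272/3 ≈ -2757.3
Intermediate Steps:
Z(N, T) = (-1 + T)*(5 + N) (Z(N, T) = (5 + N)*(-1 + T) = (-1 + T)*(5 + N))
E(t) = -8 + t²
g = 81 (g = ((-8 + 1²) - 2)² = ((-8 + 1) - 2)² = (-7 - 2)² = (-9)² = 81)
Z(6, -7/9)*(g + 60) = (-5 - 1*6 + 5*(-7/9) + 6*(-7/9))*(81 + 60) = (-5 - 6 + 5*(-7*⅑) + 6*(-7*⅑))*141 = (-5 - 6 + 5*(-7/9) + 6*(-7/9))*141 = (-5 - 6 - 35/9 - 14/3)*141 = -176/9*141 = -8272/3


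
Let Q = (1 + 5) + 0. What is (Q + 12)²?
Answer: 324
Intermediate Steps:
Q = 6 (Q = 6 + 0 = 6)
(Q + 12)² = (6 + 12)² = 18² = 324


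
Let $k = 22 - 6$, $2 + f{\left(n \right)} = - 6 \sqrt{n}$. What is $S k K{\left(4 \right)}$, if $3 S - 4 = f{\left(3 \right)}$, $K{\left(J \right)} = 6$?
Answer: $64 - 192 \sqrt{3} \approx -268.55$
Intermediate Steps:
$f{\left(n \right)} = -2 - 6 \sqrt{n}$
$k = 16$
$S = \frac{2}{3} - 2 \sqrt{3}$ ($S = \frac{4}{3} + \frac{-2 - 6 \sqrt{3}}{3} = \frac{4}{3} - \left(\frac{2}{3} + 2 \sqrt{3}\right) = \frac{2}{3} - 2 \sqrt{3} \approx -2.7974$)
$S k K{\left(4 \right)} = \left(\frac{2}{3} - 2 \sqrt{3}\right) 16 \cdot 6 = \left(\frac{32}{3} - 32 \sqrt{3}\right) 6 = 64 - 192 \sqrt{3}$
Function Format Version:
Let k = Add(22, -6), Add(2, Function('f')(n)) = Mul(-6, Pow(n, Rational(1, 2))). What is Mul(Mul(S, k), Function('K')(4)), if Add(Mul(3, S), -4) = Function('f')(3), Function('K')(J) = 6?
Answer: Add(64, Mul(-192, Pow(3, Rational(1, 2)))) ≈ -268.55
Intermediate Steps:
Function('f')(n) = Add(-2, Mul(-6, Pow(n, Rational(1, 2))))
k = 16
S = Add(Rational(2, 3), Mul(-2, Pow(3, Rational(1, 2)))) (S = Add(Rational(4, 3), Mul(Rational(1, 3), Add(-2, Mul(-6, Pow(3, Rational(1, 2)))))) = Add(Rational(4, 3), Add(Rational(-2, 3), Mul(-2, Pow(3, Rational(1, 2))))) = Add(Rational(2, 3), Mul(-2, Pow(3, Rational(1, 2)))) ≈ -2.7974)
Mul(Mul(S, k), Function('K')(4)) = Mul(Mul(Add(Rational(2, 3), Mul(-2, Pow(3, Rational(1, 2)))), 16), 6) = Mul(Add(Rational(32, 3), Mul(-32, Pow(3, Rational(1, 2)))), 6) = Add(64, Mul(-192, Pow(3, Rational(1, 2))))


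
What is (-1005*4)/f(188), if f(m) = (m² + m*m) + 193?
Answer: -1340/23627 ≈ -0.056715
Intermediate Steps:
f(m) = 193 + 2*m² (f(m) = (m² + m²) + 193 = 2*m² + 193 = 193 + 2*m²)
(-1005*4)/f(188) = (-1005*4)/(193 + 2*188²) = -4020/(193 + 2*35344) = -4020/(193 + 70688) = -4020/70881 = -4020*1/70881 = -1340/23627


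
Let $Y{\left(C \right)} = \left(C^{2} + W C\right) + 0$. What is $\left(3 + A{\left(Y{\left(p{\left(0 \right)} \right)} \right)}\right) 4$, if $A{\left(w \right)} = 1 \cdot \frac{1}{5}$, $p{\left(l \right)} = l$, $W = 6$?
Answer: $\frac{64}{5} \approx 12.8$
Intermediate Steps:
$Y{\left(C \right)} = C^{2} + 6 C$ ($Y{\left(C \right)} = \left(C^{2} + 6 C\right) + 0 = C^{2} + 6 C$)
$A{\left(w \right)} = \frac{1}{5}$ ($A{\left(w \right)} = 1 \cdot \frac{1}{5} = \frac{1}{5}$)
$\left(3 + A{\left(Y{\left(p{\left(0 \right)} \right)} \right)}\right) 4 = \left(3 + \frac{1}{5}\right) 4 = \frac{16}{5} \cdot 4 = \frac{64}{5}$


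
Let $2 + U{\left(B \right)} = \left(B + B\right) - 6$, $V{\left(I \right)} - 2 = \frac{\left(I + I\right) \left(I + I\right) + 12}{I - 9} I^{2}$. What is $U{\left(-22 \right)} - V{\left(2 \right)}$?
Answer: $-38$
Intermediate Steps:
$V{\left(I \right)} = 2 + \frac{I^{2} \left(12 + 4 I^{2}\right)}{-9 + I}$ ($V{\left(I \right)} = 2 + \frac{\left(I + I\right) \left(I + I\right) + 12}{I - 9} I^{2} = 2 + \frac{2 I 2 I + 12}{-9 + I} I^{2} = 2 + \frac{4 I^{2} + 12}{-9 + I} I^{2} = 2 + \frac{12 + 4 I^{2}}{-9 + I} I^{2} = 2 + \frac{I^{2} \left(12 + 4 I^{2}\right)}{-9 + I}$)
$U{\left(B \right)} = -8 + 2 B$ ($U{\left(B \right)} = -2 + \left(\left(B + B\right) - 6\right) = -2 + \left(2 B - 6\right) = -2 + \left(-6 + 2 B\right) = -8 + 2 B$)
$U{\left(-22 \right)} - V{\left(2 \right)} = \left(-8 + 2 \left(-22\right)\right) - \frac{2 \left(-9 + 2 + 2 \cdot 2^{4} + 6 \cdot 2^{2}\right)}{-9 + 2} = \left(-8 - 44\right) - \frac{2 \left(-9 + 2 + 2 \cdot 16 + 6 \cdot 4\right)}{-7} = -52 - 2 \left(- \frac{1}{7}\right) \left(-9 + 2 + 32 + 24\right) = -52 - 2 \left(- \frac{1}{7}\right) 49 = -52 - -14 = -52 + 14 = -38$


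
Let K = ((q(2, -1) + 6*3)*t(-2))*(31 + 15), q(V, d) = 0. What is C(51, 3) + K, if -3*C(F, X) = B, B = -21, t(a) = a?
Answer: -1649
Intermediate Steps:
C(F, X) = 7 (C(F, X) = -⅓*(-21) = 7)
K = -1656 (K = ((0 + 6*3)*(-2))*(31 + 15) = ((0 + 18)*(-2))*46 = (18*(-2))*46 = -36*46 = -1656)
C(51, 3) + K = 7 - 1656 = -1649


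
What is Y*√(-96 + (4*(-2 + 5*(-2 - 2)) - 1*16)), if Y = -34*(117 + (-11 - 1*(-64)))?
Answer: -57800*I*√2 ≈ -81742.0*I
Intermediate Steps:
Y = -5780 (Y = -34*(117 + (-11 + 64)) = -34*(117 + 53) = -34*170 = -5780)
Y*√(-96 + (4*(-2 + 5*(-2 - 2)) - 1*16)) = -5780*√(-96 + (4*(-2 + 5*(-2 - 2)) - 1*16)) = -5780*√(-96 + (4*(-2 + 5*(-4)) - 16)) = -5780*√(-96 + (4*(-2 - 20) - 16)) = -5780*√(-96 + (4*(-22) - 16)) = -5780*√(-96 + (-88 - 16)) = -5780*√(-96 - 104) = -57800*I*√2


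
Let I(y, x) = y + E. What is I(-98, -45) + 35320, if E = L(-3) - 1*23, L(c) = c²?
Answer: 35208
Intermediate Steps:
E = -14 (E = (-3)² - 1*23 = 9 - 23 = -14)
I(y, x) = -14 + y (I(y, x) = y - 14 = -14 + y)
I(-98, -45) + 35320 = (-14 - 98) + 35320 = -112 + 35320 = 35208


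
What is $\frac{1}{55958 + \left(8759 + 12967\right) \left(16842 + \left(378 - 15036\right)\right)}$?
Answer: $\frac{1}{47505542} \approx 2.105 \cdot 10^{-8}$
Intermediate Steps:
$\frac{1}{55958 + \left(8759 + 12967\right) \left(16842 + \left(378 - 15036\right)\right)} = \frac{1}{55958 + 21726 \left(16842 - 14658\right)} = \frac{1}{55958 + 21726 \cdot 2184} = \frac{1}{55958 + 47449584} = \frac{1}{47505542}$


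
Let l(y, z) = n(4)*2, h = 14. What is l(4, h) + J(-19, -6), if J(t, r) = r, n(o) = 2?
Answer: -2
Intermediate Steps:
l(y, z) = 4 (l(y, z) = 2*2 = 4)
l(4, h) + J(-19, -6) = 4 - 6 = -2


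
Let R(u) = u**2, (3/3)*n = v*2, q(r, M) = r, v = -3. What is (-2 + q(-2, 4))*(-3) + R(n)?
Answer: 48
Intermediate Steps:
n = -6 (n = -3*2 = -6)
(-2 + q(-2, 4))*(-3) + R(n) = (-2 - 2)*(-3) + (-6)**2 = -4*(-3) + 36 = 12 + 36 = 48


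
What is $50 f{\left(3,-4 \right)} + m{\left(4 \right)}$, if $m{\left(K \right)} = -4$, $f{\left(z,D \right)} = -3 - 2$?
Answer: $-254$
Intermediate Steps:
$f{\left(z,D \right)} = -5$
$50 f{\left(3,-4 \right)} + m{\left(4 \right)} = 50 \left(-5\right) - 4 = -250 - 4 = -254$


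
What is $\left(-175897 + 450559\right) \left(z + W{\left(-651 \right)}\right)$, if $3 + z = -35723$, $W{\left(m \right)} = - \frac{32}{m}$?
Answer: $- \frac{2129325761076}{217} \approx -9.8126 \cdot 10^{9}$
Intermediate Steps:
$z = -35726$ ($z = -3 - 35723 = -35726$)
$\left(-175897 + 450559\right) \left(z + W{\left(-651 \right)}\right) = \left(-175897 + 450559\right) \left(-35726 - \frac{32}{-651}\right) = 274662 \left(-35726 - - \frac{32}{651}\right) = 274662 \left(-35726 + \frac{32}{651}\right) = 274662 \left(- \frac{23257594}{651}\right) = - \frac{2129325761076}{217}$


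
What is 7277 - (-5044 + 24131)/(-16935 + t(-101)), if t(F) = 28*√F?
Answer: 2087901035638/286873409 + 534436*I*√101/286873409 ≈ 7278.1 + 0.018723*I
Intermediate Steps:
7277 - (-5044 + 24131)/(-16935 + t(-101)) = 7277 - (-5044 + 24131)/(-16935 + 28*√(-101)) = 7277 - 19087/(-16935 + 28*(I*√101)) = 7277 - 19087/(-16935 + 28*I*√101)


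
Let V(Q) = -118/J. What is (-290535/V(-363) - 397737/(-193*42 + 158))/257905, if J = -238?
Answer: -274768022937/120939907460 ≈ -2.2719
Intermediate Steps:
V(Q) = 59/119 (V(Q) = -118/(-238) = -118*(-1/238) = 59/119)
(-290535/V(-363) - 397737/(-193*42 + 158))/257905 = (-290535/59/119 - 397737/(-193*42 + 158))/257905 = (-290535*119/59 - 397737/(-8106 + 158))*(1/257905) = (-34573665/59 - 397737/(-7948))*(1/257905) = (-34573665/59 - 397737*(-1/7948))*(1/257905) = (-34573665/59 + 397737/7948)*(1/257905) = -274768022937/468932*1/257905 = -274768022937/120939907460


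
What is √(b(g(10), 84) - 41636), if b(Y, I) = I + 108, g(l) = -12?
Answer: 2*I*√10361 ≈ 203.58*I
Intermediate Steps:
b(Y, I) = 108 + I
√(b(g(10), 84) - 41636) = √((108 + 84) - 41636) = √(192 - 41636) = √(-41444) = 2*I*√10361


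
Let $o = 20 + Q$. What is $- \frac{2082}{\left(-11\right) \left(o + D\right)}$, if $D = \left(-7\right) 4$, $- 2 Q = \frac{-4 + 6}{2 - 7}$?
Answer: $- \frac{3470}{143} \approx -24.266$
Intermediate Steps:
$Q = \frac{1}{5}$ ($Q = - \frac{\left(-4 + 6\right) \frac{1}{2 - 7}}{2} = - \frac{2 \frac{1}{-5}}{2} = - \frac{2 \left(- \frac{1}{5}\right)}{2} = \left(- \frac{1}{2}\right) \left(- \frac{2}{5}\right) = \frac{1}{5} \approx 0.2$)
$D = -28$
$o = \frac{101}{5}$ ($o = 20 + \frac{1}{5} = \frac{101}{5} \approx 20.2$)
$- \frac{2082}{\left(-11\right) \left(o + D\right)} = - \frac{2082}{\left(-11\right) \left(\frac{101}{5} - 28\right)} = - \frac{2082}{\left(-11\right) \left(- \frac{39}{5}\right)} = - \frac{2082}{\frac{429}{5}} = \left(-2082\right) \frac{5}{429} = - \frac{3470}{143}$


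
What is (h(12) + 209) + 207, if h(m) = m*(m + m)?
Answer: 704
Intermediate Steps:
h(m) = 2*m² (h(m) = m*(2*m) = 2*m²)
(h(12) + 209) + 207 = (2*12² + 209) + 207 = (2*144 + 209) + 207 = (288 + 209) + 207 = 497 + 207 = 704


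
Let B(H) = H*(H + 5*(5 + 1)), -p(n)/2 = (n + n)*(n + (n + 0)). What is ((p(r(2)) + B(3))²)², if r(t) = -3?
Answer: 531441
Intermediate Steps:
p(n) = -8*n² (p(n) = -2*(n + n)*(n + (n + 0)) = -2*2*n*(n + n) = -2*2*n*2*n = -8*n²)
B(H) = H*(30 + H) (B(H) = H*(H + 5*6) = H*(H + 30) = H*(30 + H))
((p(r(2)) + B(3))²)² = ((-8*(-3)² + 3*(30 + 3))²)² = ((-8*9 + 3*33)²)² = ((-72 + 99)²)² = (27²)² = 729² = 531441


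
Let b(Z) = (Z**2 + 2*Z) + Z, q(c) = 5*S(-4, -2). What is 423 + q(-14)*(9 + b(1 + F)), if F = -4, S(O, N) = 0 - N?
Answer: 513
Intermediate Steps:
S(O, N) = -N
q(c) = 10 (q(c) = 5*(-1*(-2)) = 5*2 = 10)
b(Z) = Z**2 + 3*Z
423 + q(-14)*(9 + b(1 + F)) = 423 + 10*(9 + (1 - 4)*(3 + (1 - 4))) = 423 + 10*(9 - 3*(3 - 3)) = 423 + 10*(9 - 3*0) = 423 + 10*(9 + 0) = 423 + 10*9 = 423 + 90 = 513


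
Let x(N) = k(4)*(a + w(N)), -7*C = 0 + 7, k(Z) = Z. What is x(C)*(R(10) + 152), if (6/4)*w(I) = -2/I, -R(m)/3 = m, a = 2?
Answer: 4880/3 ≈ 1626.7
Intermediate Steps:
R(m) = -3*m
w(I) = -4/(3*I) (w(I) = 2*(-2/I)/3 = -4/(3*I))
C = -1 (C = -(0 + 7)/7 = -1/7*7 = -1)
x(N) = 8 - 16/(3*N) (x(N) = 4*(2 - 4/(3*N)) = 8 - 16/(3*N))
x(C)*(R(10) + 152) = (8 - 16/3/(-1))*(-3*10 + 152) = (8 - 16/3*(-1))*(-30 + 152) = (8 + 16/3)*122 = (40/3)*122 = 4880/3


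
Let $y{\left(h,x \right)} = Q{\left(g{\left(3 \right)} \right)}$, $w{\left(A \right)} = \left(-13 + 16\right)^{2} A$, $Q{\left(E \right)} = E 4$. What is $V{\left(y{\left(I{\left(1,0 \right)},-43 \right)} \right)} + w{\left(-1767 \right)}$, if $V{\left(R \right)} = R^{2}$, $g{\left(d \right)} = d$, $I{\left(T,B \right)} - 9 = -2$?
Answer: $-15759$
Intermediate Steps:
$I{\left(T,B \right)} = 7$ ($I{\left(T,B \right)} = 9 - 2 = 7$)
$Q{\left(E \right)} = 4 E$
$w{\left(A \right)} = 9 A$ ($w{\left(A \right)} = 3^{2} A = 9 A$)
$y{\left(h,x \right)} = 12$ ($y{\left(h,x \right)} = 4 \cdot 3 = 12$)
$V{\left(y{\left(I{\left(1,0 \right)},-43 \right)} \right)} + w{\left(-1767 \right)} = 12^{2} + 9 \left(-1767\right) = 144 - 15903 = -15759$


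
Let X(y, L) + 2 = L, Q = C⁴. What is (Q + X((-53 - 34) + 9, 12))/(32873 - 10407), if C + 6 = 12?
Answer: 653/11233 ≈ 0.058132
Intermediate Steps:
C = 6 (C = -6 + 12 = 6)
Q = 1296 (Q = 6⁴ = 1296)
X(y, L) = -2 + L
(Q + X((-53 - 34) + 9, 12))/(32873 - 10407) = (1296 + (-2 + 12))/(32873 - 10407) = (1296 + 10)/22466 = 1306*(1/22466) = 653/11233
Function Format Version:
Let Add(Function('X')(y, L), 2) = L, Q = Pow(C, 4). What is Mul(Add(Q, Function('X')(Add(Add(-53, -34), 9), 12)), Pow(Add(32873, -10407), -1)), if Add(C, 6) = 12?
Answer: Rational(653, 11233) ≈ 0.058132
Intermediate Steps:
C = 6 (C = Add(-6, 12) = 6)
Q = 1296 (Q = Pow(6, 4) = 1296)
Function('X')(y, L) = Add(-2, L)
Mul(Add(Q, Function('X')(Add(Add(-53, -34), 9), 12)), Pow(Add(32873, -10407), -1)) = Mul(Add(1296, Add(-2, 12)), Pow(Add(32873, -10407), -1)) = Mul(Add(1296, 10), Pow(22466, -1)) = Mul(1306, Rational(1, 22466)) = Rational(653, 11233)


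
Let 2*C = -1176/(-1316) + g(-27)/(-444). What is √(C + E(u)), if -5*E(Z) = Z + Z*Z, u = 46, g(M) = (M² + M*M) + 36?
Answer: I*√131136659665/17390 ≈ 20.824*I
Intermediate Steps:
g(M) = 36 + 2*M² (g(M) = (M² + M²) + 36 = 2*M² + 36 = 36 + 2*M²)
C = -8595/6956 (C = (-1176/(-1316) + (36 + 2*(-27)²)/(-444))/2 = (-1176*(-1/1316) + (36 + 2*729)*(-1/444))/2 = (42/47 + (36 + 1458)*(-1/444))/2 = (42/47 + 1494*(-1/444))/2 = (42/47 - 249/74)/2 = (½)*(-8595/3478) = -8595/6956 ≈ -1.2356)
E(Z) = -Z/5 - Z²/5 (E(Z) = -(Z + Z*Z)/5 = -(Z + Z²)/5 = -Z/5 - Z²/5)
√(C + E(u)) = √(-8595/6956 - ⅕*46*(1 + 46)) = √(-8595/6956 - ⅕*46*47) = √(-8595/6956 - 2162/5) = √(-15081847/34780) = I*√131136659665/17390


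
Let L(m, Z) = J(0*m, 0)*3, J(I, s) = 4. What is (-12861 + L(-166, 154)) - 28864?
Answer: -41713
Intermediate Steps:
L(m, Z) = 12 (L(m, Z) = 4*3 = 12)
(-12861 + L(-166, 154)) - 28864 = (-12861 + 12) - 28864 = -12849 - 28864 = -41713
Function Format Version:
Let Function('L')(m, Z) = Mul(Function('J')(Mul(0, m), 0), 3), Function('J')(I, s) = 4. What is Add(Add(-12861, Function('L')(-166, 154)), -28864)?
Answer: -41713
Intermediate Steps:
Function('L')(m, Z) = 12 (Function('L')(m, Z) = Mul(4, 3) = 12)
Add(Add(-12861, Function('L')(-166, 154)), -28864) = Add(Add(-12861, 12), -28864) = Add(-12849, -28864) = -41713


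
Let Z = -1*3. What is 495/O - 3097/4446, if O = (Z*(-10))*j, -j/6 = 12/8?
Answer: -296/117 ≈ -2.5299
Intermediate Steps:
j = -9 (j = -72/8 = -6*3/2 = -9)
Z = -3
O = -270 (O = -3*(-10)*(-9) = 30*(-9) = -270)
495/O - 3097/4446 = 495/(-270) - 3097/4446 = 495*(-1/270) - 3097*1/4446 = -11/6 - 163/234 = -296/117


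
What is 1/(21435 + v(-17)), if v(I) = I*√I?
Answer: 21435/459464138 + 17*I*√17/459464138 ≈ 4.6652e-5 + 1.5255e-7*I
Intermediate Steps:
v(I) = I^(3/2)
1/(21435 + v(-17)) = 1/(21435 + (-17)^(3/2)) = 1/(21435 - 17*I*√17)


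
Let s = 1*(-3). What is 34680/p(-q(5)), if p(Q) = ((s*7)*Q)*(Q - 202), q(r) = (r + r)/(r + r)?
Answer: -11560/1421 ≈ -8.1351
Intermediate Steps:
q(r) = 1 (q(r) = (2*r)/((2*r)) = (2*r)*(1/(2*r)) = 1)
s = -3
p(Q) = -21*Q*(-202 + Q) (p(Q) = ((-3*7)*Q)*(Q - 202) = (-21*Q)*(-202 + Q) = -21*Q*(-202 + Q))
34680/p(-q(5)) = 34680/((21*(-1*1)*(202 - (-1)))) = 34680/((21*(-1)*(202 - 1*(-1)))) = 34680/((21*(-1)*(202 + 1))) = 34680/((21*(-1)*203)) = 34680/(-4263) = 34680*(-1/4263) = -11560/1421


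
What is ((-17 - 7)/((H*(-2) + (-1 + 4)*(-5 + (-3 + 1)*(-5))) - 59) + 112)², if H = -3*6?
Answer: 13225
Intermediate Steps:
H = -18
((-17 - 7)/((H*(-2) + (-1 + 4)*(-5 + (-3 + 1)*(-5))) - 59) + 112)² = ((-17 - 7)/((-18*(-2) + (-1 + 4)*(-5 + (-3 + 1)*(-5))) - 59) + 112)² = (-24/((36 + 3*(-5 - 2*(-5))) - 59) + 112)² = (-24/((36 + 3*(-5 + 10)) - 59) + 112)² = (-24/((36 + 3*5) - 59) + 112)² = (-24/((36 + 15) - 59) + 112)² = (-24/(51 - 59) + 112)² = (-24/(-8) + 112)² = (-24*(-⅛) + 112)² = (3 + 112)² = 115² = 13225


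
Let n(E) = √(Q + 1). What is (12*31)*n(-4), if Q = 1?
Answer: 372*√2 ≈ 526.09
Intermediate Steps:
n(E) = √2 (n(E) = √(1 + 1) = √2)
(12*31)*n(-4) = (12*31)*√2 = 372*√2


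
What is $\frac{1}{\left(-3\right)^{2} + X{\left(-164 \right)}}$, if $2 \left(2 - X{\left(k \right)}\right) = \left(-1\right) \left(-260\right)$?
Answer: $- \frac{1}{119} \approx -0.0084034$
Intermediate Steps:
$X{\left(k \right)} = -128$ ($X{\left(k \right)} = 2 - \frac{\left(-1\right) \left(-260\right)}{2} = 2 - 130 = -128$)
$\frac{1}{\left(-3\right)^{2} + X{\left(-164 \right)}} = \frac{1}{\left(-3\right)^{2} - 128} = \frac{1}{9 - 128} = \frac{1}{-119} = - \frac{1}{119}$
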